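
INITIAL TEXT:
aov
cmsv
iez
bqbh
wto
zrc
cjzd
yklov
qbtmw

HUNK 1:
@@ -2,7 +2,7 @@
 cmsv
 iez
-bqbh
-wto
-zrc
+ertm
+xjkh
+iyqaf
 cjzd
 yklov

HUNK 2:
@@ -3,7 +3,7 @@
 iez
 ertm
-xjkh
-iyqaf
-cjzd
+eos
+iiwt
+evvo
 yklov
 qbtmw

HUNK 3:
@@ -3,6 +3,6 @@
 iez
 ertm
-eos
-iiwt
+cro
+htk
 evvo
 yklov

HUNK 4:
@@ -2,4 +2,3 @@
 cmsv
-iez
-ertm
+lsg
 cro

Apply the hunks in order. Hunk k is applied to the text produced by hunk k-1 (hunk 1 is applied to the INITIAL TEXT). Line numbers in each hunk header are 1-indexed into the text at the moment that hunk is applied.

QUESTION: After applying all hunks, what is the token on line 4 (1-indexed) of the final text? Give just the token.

Answer: cro

Derivation:
Hunk 1: at line 2 remove [bqbh,wto,zrc] add [ertm,xjkh,iyqaf] -> 9 lines: aov cmsv iez ertm xjkh iyqaf cjzd yklov qbtmw
Hunk 2: at line 3 remove [xjkh,iyqaf,cjzd] add [eos,iiwt,evvo] -> 9 lines: aov cmsv iez ertm eos iiwt evvo yklov qbtmw
Hunk 3: at line 3 remove [eos,iiwt] add [cro,htk] -> 9 lines: aov cmsv iez ertm cro htk evvo yklov qbtmw
Hunk 4: at line 2 remove [iez,ertm] add [lsg] -> 8 lines: aov cmsv lsg cro htk evvo yklov qbtmw
Final line 4: cro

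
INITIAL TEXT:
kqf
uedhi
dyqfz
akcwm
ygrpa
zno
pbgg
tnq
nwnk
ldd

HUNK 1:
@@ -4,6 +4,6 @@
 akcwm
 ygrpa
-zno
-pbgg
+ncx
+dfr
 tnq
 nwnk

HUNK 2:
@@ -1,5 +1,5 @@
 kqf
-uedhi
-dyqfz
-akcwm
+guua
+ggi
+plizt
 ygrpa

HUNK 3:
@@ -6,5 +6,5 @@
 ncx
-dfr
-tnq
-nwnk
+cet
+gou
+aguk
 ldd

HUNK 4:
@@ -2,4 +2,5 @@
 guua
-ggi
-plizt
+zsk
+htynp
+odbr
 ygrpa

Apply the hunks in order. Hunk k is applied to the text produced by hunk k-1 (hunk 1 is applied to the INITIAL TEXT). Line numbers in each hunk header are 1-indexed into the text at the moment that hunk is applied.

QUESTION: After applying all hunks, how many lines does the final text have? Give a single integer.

Hunk 1: at line 4 remove [zno,pbgg] add [ncx,dfr] -> 10 lines: kqf uedhi dyqfz akcwm ygrpa ncx dfr tnq nwnk ldd
Hunk 2: at line 1 remove [uedhi,dyqfz,akcwm] add [guua,ggi,plizt] -> 10 lines: kqf guua ggi plizt ygrpa ncx dfr tnq nwnk ldd
Hunk 3: at line 6 remove [dfr,tnq,nwnk] add [cet,gou,aguk] -> 10 lines: kqf guua ggi plizt ygrpa ncx cet gou aguk ldd
Hunk 4: at line 2 remove [ggi,plizt] add [zsk,htynp,odbr] -> 11 lines: kqf guua zsk htynp odbr ygrpa ncx cet gou aguk ldd
Final line count: 11

Answer: 11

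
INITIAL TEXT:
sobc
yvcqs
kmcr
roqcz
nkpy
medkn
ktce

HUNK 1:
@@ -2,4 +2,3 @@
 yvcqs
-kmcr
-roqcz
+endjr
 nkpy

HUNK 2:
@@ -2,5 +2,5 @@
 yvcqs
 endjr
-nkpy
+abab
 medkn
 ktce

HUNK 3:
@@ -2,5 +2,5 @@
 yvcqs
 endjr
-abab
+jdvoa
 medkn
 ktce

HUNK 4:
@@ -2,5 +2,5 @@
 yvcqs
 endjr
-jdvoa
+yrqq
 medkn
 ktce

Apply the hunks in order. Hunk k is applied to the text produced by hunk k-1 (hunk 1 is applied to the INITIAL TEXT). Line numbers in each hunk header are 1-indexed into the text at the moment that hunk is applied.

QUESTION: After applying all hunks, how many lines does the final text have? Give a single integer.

Answer: 6

Derivation:
Hunk 1: at line 2 remove [kmcr,roqcz] add [endjr] -> 6 lines: sobc yvcqs endjr nkpy medkn ktce
Hunk 2: at line 2 remove [nkpy] add [abab] -> 6 lines: sobc yvcqs endjr abab medkn ktce
Hunk 3: at line 2 remove [abab] add [jdvoa] -> 6 lines: sobc yvcqs endjr jdvoa medkn ktce
Hunk 4: at line 2 remove [jdvoa] add [yrqq] -> 6 lines: sobc yvcqs endjr yrqq medkn ktce
Final line count: 6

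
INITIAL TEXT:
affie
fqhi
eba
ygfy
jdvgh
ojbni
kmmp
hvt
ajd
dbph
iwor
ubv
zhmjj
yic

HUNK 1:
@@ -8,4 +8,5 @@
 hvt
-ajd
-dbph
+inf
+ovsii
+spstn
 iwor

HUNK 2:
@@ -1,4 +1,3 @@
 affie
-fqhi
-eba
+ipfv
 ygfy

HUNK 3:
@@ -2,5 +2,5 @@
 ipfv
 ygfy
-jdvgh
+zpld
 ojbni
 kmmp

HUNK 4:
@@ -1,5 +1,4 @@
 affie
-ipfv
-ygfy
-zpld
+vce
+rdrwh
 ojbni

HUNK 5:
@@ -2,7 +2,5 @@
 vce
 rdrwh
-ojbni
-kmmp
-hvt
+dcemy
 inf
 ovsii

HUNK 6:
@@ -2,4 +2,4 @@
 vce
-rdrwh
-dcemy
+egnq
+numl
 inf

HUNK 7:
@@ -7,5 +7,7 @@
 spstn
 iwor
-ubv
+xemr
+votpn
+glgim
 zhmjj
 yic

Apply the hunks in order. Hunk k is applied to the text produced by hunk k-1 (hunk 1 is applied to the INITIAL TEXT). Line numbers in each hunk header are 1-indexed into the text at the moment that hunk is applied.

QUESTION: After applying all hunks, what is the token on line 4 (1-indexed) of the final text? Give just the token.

Answer: numl

Derivation:
Hunk 1: at line 8 remove [ajd,dbph] add [inf,ovsii,spstn] -> 15 lines: affie fqhi eba ygfy jdvgh ojbni kmmp hvt inf ovsii spstn iwor ubv zhmjj yic
Hunk 2: at line 1 remove [fqhi,eba] add [ipfv] -> 14 lines: affie ipfv ygfy jdvgh ojbni kmmp hvt inf ovsii spstn iwor ubv zhmjj yic
Hunk 3: at line 2 remove [jdvgh] add [zpld] -> 14 lines: affie ipfv ygfy zpld ojbni kmmp hvt inf ovsii spstn iwor ubv zhmjj yic
Hunk 4: at line 1 remove [ipfv,ygfy,zpld] add [vce,rdrwh] -> 13 lines: affie vce rdrwh ojbni kmmp hvt inf ovsii spstn iwor ubv zhmjj yic
Hunk 5: at line 2 remove [ojbni,kmmp,hvt] add [dcemy] -> 11 lines: affie vce rdrwh dcemy inf ovsii spstn iwor ubv zhmjj yic
Hunk 6: at line 2 remove [rdrwh,dcemy] add [egnq,numl] -> 11 lines: affie vce egnq numl inf ovsii spstn iwor ubv zhmjj yic
Hunk 7: at line 7 remove [ubv] add [xemr,votpn,glgim] -> 13 lines: affie vce egnq numl inf ovsii spstn iwor xemr votpn glgim zhmjj yic
Final line 4: numl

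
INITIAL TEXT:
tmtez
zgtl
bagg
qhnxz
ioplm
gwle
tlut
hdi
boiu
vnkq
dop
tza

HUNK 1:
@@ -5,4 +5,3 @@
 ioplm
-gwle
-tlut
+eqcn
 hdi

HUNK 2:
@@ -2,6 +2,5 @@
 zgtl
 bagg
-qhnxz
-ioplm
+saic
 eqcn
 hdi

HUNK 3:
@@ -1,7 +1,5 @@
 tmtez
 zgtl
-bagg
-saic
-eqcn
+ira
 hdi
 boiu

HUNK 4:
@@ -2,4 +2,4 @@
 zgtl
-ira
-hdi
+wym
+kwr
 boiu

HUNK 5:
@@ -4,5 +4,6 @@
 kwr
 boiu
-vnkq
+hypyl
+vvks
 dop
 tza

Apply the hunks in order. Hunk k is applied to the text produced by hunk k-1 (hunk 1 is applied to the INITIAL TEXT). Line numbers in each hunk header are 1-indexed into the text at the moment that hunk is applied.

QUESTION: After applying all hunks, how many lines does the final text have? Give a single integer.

Answer: 9

Derivation:
Hunk 1: at line 5 remove [gwle,tlut] add [eqcn] -> 11 lines: tmtez zgtl bagg qhnxz ioplm eqcn hdi boiu vnkq dop tza
Hunk 2: at line 2 remove [qhnxz,ioplm] add [saic] -> 10 lines: tmtez zgtl bagg saic eqcn hdi boiu vnkq dop tza
Hunk 3: at line 1 remove [bagg,saic,eqcn] add [ira] -> 8 lines: tmtez zgtl ira hdi boiu vnkq dop tza
Hunk 4: at line 2 remove [ira,hdi] add [wym,kwr] -> 8 lines: tmtez zgtl wym kwr boiu vnkq dop tza
Hunk 5: at line 4 remove [vnkq] add [hypyl,vvks] -> 9 lines: tmtez zgtl wym kwr boiu hypyl vvks dop tza
Final line count: 9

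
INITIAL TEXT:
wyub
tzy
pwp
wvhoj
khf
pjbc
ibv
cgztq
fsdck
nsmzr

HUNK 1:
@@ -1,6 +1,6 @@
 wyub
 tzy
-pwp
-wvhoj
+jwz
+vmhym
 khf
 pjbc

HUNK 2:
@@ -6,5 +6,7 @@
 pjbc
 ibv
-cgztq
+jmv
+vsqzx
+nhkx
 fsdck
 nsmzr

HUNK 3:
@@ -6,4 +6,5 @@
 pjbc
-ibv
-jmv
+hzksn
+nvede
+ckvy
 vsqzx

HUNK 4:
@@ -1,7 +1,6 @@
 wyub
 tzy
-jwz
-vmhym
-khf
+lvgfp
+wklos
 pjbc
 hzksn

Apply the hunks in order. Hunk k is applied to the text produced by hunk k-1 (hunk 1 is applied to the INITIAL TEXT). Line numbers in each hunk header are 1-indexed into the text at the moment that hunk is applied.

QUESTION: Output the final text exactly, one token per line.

Answer: wyub
tzy
lvgfp
wklos
pjbc
hzksn
nvede
ckvy
vsqzx
nhkx
fsdck
nsmzr

Derivation:
Hunk 1: at line 1 remove [pwp,wvhoj] add [jwz,vmhym] -> 10 lines: wyub tzy jwz vmhym khf pjbc ibv cgztq fsdck nsmzr
Hunk 2: at line 6 remove [cgztq] add [jmv,vsqzx,nhkx] -> 12 lines: wyub tzy jwz vmhym khf pjbc ibv jmv vsqzx nhkx fsdck nsmzr
Hunk 3: at line 6 remove [ibv,jmv] add [hzksn,nvede,ckvy] -> 13 lines: wyub tzy jwz vmhym khf pjbc hzksn nvede ckvy vsqzx nhkx fsdck nsmzr
Hunk 4: at line 1 remove [jwz,vmhym,khf] add [lvgfp,wklos] -> 12 lines: wyub tzy lvgfp wklos pjbc hzksn nvede ckvy vsqzx nhkx fsdck nsmzr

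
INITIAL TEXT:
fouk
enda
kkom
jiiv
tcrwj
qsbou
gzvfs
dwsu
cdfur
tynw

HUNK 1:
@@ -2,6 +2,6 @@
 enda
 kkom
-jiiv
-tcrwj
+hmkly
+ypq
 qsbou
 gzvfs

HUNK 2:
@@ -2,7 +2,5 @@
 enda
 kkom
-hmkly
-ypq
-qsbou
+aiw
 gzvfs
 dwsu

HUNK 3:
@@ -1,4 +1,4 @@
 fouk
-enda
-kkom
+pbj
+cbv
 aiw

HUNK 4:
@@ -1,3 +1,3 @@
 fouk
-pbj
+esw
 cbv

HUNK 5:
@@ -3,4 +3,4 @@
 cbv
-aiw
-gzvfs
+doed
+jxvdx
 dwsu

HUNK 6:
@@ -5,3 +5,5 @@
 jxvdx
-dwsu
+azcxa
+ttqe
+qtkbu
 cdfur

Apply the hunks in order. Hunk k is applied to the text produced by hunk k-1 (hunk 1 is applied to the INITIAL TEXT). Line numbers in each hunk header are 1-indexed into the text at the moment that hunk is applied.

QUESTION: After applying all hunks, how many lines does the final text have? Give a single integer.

Answer: 10

Derivation:
Hunk 1: at line 2 remove [jiiv,tcrwj] add [hmkly,ypq] -> 10 lines: fouk enda kkom hmkly ypq qsbou gzvfs dwsu cdfur tynw
Hunk 2: at line 2 remove [hmkly,ypq,qsbou] add [aiw] -> 8 lines: fouk enda kkom aiw gzvfs dwsu cdfur tynw
Hunk 3: at line 1 remove [enda,kkom] add [pbj,cbv] -> 8 lines: fouk pbj cbv aiw gzvfs dwsu cdfur tynw
Hunk 4: at line 1 remove [pbj] add [esw] -> 8 lines: fouk esw cbv aiw gzvfs dwsu cdfur tynw
Hunk 5: at line 3 remove [aiw,gzvfs] add [doed,jxvdx] -> 8 lines: fouk esw cbv doed jxvdx dwsu cdfur tynw
Hunk 6: at line 5 remove [dwsu] add [azcxa,ttqe,qtkbu] -> 10 lines: fouk esw cbv doed jxvdx azcxa ttqe qtkbu cdfur tynw
Final line count: 10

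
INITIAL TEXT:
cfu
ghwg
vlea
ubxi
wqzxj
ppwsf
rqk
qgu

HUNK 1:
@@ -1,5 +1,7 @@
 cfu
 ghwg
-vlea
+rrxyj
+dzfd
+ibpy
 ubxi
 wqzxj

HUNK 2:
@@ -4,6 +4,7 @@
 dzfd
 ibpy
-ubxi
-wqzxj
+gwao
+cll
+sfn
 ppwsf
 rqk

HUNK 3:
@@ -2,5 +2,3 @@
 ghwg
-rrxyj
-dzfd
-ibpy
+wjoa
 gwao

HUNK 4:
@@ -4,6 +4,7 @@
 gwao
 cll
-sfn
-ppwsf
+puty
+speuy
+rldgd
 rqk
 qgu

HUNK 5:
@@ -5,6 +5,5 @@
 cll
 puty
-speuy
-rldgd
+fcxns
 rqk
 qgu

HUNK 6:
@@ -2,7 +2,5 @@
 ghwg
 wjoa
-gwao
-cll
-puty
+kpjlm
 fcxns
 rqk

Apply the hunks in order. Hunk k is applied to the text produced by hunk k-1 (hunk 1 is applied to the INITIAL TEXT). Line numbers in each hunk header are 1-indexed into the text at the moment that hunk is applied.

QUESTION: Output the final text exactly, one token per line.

Hunk 1: at line 1 remove [vlea] add [rrxyj,dzfd,ibpy] -> 10 lines: cfu ghwg rrxyj dzfd ibpy ubxi wqzxj ppwsf rqk qgu
Hunk 2: at line 4 remove [ubxi,wqzxj] add [gwao,cll,sfn] -> 11 lines: cfu ghwg rrxyj dzfd ibpy gwao cll sfn ppwsf rqk qgu
Hunk 3: at line 2 remove [rrxyj,dzfd,ibpy] add [wjoa] -> 9 lines: cfu ghwg wjoa gwao cll sfn ppwsf rqk qgu
Hunk 4: at line 4 remove [sfn,ppwsf] add [puty,speuy,rldgd] -> 10 lines: cfu ghwg wjoa gwao cll puty speuy rldgd rqk qgu
Hunk 5: at line 5 remove [speuy,rldgd] add [fcxns] -> 9 lines: cfu ghwg wjoa gwao cll puty fcxns rqk qgu
Hunk 6: at line 2 remove [gwao,cll,puty] add [kpjlm] -> 7 lines: cfu ghwg wjoa kpjlm fcxns rqk qgu

Answer: cfu
ghwg
wjoa
kpjlm
fcxns
rqk
qgu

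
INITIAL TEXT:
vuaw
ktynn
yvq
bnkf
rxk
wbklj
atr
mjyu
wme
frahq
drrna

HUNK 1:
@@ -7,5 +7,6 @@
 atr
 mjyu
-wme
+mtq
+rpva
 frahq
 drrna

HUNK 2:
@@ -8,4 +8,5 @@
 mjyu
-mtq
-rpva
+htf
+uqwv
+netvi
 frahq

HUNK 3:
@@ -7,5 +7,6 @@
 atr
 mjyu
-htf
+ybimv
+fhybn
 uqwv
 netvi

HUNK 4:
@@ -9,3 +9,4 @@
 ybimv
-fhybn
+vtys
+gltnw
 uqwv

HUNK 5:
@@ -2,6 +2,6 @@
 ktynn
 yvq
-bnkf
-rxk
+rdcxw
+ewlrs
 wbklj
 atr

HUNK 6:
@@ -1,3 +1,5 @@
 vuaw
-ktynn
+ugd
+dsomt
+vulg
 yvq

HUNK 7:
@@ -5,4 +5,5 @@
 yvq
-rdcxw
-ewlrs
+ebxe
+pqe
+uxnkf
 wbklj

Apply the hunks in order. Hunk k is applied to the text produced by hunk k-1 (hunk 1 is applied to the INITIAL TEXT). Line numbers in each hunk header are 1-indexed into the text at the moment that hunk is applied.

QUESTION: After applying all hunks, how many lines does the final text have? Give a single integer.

Answer: 18

Derivation:
Hunk 1: at line 7 remove [wme] add [mtq,rpva] -> 12 lines: vuaw ktynn yvq bnkf rxk wbklj atr mjyu mtq rpva frahq drrna
Hunk 2: at line 8 remove [mtq,rpva] add [htf,uqwv,netvi] -> 13 lines: vuaw ktynn yvq bnkf rxk wbklj atr mjyu htf uqwv netvi frahq drrna
Hunk 3: at line 7 remove [htf] add [ybimv,fhybn] -> 14 lines: vuaw ktynn yvq bnkf rxk wbklj atr mjyu ybimv fhybn uqwv netvi frahq drrna
Hunk 4: at line 9 remove [fhybn] add [vtys,gltnw] -> 15 lines: vuaw ktynn yvq bnkf rxk wbklj atr mjyu ybimv vtys gltnw uqwv netvi frahq drrna
Hunk 5: at line 2 remove [bnkf,rxk] add [rdcxw,ewlrs] -> 15 lines: vuaw ktynn yvq rdcxw ewlrs wbklj atr mjyu ybimv vtys gltnw uqwv netvi frahq drrna
Hunk 6: at line 1 remove [ktynn] add [ugd,dsomt,vulg] -> 17 lines: vuaw ugd dsomt vulg yvq rdcxw ewlrs wbklj atr mjyu ybimv vtys gltnw uqwv netvi frahq drrna
Hunk 7: at line 5 remove [rdcxw,ewlrs] add [ebxe,pqe,uxnkf] -> 18 lines: vuaw ugd dsomt vulg yvq ebxe pqe uxnkf wbklj atr mjyu ybimv vtys gltnw uqwv netvi frahq drrna
Final line count: 18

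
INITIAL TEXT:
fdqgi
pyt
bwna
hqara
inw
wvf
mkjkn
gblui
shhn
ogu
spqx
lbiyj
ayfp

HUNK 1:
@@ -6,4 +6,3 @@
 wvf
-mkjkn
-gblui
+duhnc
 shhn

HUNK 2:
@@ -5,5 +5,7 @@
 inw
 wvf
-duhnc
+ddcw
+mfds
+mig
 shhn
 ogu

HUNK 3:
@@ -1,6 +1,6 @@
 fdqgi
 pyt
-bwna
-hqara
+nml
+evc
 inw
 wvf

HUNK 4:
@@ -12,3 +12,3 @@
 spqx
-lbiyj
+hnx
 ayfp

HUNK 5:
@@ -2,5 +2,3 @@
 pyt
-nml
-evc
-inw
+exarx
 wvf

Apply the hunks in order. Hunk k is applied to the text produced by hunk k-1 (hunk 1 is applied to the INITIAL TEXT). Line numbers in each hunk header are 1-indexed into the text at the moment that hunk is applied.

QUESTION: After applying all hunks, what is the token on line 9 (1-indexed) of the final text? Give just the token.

Answer: ogu

Derivation:
Hunk 1: at line 6 remove [mkjkn,gblui] add [duhnc] -> 12 lines: fdqgi pyt bwna hqara inw wvf duhnc shhn ogu spqx lbiyj ayfp
Hunk 2: at line 5 remove [duhnc] add [ddcw,mfds,mig] -> 14 lines: fdqgi pyt bwna hqara inw wvf ddcw mfds mig shhn ogu spqx lbiyj ayfp
Hunk 3: at line 1 remove [bwna,hqara] add [nml,evc] -> 14 lines: fdqgi pyt nml evc inw wvf ddcw mfds mig shhn ogu spqx lbiyj ayfp
Hunk 4: at line 12 remove [lbiyj] add [hnx] -> 14 lines: fdqgi pyt nml evc inw wvf ddcw mfds mig shhn ogu spqx hnx ayfp
Hunk 5: at line 2 remove [nml,evc,inw] add [exarx] -> 12 lines: fdqgi pyt exarx wvf ddcw mfds mig shhn ogu spqx hnx ayfp
Final line 9: ogu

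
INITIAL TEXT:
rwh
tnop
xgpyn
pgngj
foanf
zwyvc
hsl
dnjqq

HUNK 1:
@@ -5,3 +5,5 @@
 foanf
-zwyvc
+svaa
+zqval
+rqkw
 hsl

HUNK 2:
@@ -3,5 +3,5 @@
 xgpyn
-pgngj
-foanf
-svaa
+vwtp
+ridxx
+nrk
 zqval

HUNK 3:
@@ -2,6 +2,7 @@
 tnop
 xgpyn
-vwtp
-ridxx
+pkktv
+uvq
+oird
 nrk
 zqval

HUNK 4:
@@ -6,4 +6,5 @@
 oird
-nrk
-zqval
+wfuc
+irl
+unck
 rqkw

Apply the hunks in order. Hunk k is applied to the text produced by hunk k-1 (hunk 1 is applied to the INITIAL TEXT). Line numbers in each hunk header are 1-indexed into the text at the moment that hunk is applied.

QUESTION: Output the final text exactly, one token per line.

Hunk 1: at line 5 remove [zwyvc] add [svaa,zqval,rqkw] -> 10 lines: rwh tnop xgpyn pgngj foanf svaa zqval rqkw hsl dnjqq
Hunk 2: at line 3 remove [pgngj,foanf,svaa] add [vwtp,ridxx,nrk] -> 10 lines: rwh tnop xgpyn vwtp ridxx nrk zqval rqkw hsl dnjqq
Hunk 3: at line 2 remove [vwtp,ridxx] add [pkktv,uvq,oird] -> 11 lines: rwh tnop xgpyn pkktv uvq oird nrk zqval rqkw hsl dnjqq
Hunk 4: at line 6 remove [nrk,zqval] add [wfuc,irl,unck] -> 12 lines: rwh tnop xgpyn pkktv uvq oird wfuc irl unck rqkw hsl dnjqq

Answer: rwh
tnop
xgpyn
pkktv
uvq
oird
wfuc
irl
unck
rqkw
hsl
dnjqq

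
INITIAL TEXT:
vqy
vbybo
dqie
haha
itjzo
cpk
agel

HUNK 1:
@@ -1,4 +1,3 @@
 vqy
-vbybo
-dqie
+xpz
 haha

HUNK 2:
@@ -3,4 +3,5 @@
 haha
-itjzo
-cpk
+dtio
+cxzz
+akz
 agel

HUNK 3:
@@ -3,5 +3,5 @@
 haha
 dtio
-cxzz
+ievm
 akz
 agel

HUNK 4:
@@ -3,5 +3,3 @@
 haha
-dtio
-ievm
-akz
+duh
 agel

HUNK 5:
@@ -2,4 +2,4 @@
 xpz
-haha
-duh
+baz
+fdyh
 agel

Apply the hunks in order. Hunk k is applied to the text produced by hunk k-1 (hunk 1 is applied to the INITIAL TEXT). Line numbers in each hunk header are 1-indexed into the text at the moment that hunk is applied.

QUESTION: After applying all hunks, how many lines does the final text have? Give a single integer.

Answer: 5

Derivation:
Hunk 1: at line 1 remove [vbybo,dqie] add [xpz] -> 6 lines: vqy xpz haha itjzo cpk agel
Hunk 2: at line 3 remove [itjzo,cpk] add [dtio,cxzz,akz] -> 7 lines: vqy xpz haha dtio cxzz akz agel
Hunk 3: at line 3 remove [cxzz] add [ievm] -> 7 lines: vqy xpz haha dtio ievm akz agel
Hunk 4: at line 3 remove [dtio,ievm,akz] add [duh] -> 5 lines: vqy xpz haha duh agel
Hunk 5: at line 2 remove [haha,duh] add [baz,fdyh] -> 5 lines: vqy xpz baz fdyh agel
Final line count: 5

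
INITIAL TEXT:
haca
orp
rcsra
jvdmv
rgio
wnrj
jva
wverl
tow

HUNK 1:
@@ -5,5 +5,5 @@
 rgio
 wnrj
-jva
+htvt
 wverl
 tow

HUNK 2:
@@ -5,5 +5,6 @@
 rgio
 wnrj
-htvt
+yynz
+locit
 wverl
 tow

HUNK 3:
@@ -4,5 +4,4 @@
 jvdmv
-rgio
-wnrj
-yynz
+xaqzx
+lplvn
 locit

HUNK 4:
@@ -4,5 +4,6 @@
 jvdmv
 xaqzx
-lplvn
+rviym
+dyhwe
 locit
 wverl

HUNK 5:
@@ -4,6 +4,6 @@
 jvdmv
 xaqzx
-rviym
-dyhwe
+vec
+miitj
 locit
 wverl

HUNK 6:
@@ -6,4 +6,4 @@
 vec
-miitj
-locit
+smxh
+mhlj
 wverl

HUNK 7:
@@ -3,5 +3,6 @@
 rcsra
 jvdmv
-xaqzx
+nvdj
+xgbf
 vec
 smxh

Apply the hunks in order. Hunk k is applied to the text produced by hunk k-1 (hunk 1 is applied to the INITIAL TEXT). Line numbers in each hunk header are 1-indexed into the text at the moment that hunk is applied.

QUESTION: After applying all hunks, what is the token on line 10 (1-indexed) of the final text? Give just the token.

Hunk 1: at line 5 remove [jva] add [htvt] -> 9 lines: haca orp rcsra jvdmv rgio wnrj htvt wverl tow
Hunk 2: at line 5 remove [htvt] add [yynz,locit] -> 10 lines: haca orp rcsra jvdmv rgio wnrj yynz locit wverl tow
Hunk 3: at line 4 remove [rgio,wnrj,yynz] add [xaqzx,lplvn] -> 9 lines: haca orp rcsra jvdmv xaqzx lplvn locit wverl tow
Hunk 4: at line 4 remove [lplvn] add [rviym,dyhwe] -> 10 lines: haca orp rcsra jvdmv xaqzx rviym dyhwe locit wverl tow
Hunk 5: at line 4 remove [rviym,dyhwe] add [vec,miitj] -> 10 lines: haca orp rcsra jvdmv xaqzx vec miitj locit wverl tow
Hunk 6: at line 6 remove [miitj,locit] add [smxh,mhlj] -> 10 lines: haca orp rcsra jvdmv xaqzx vec smxh mhlj wverl tow
Hunk 7: at line 3 remove [xaqzx] add [nvdj,xgbf] -> 11 lines: haca orp rcsra jvdmv nvdj xgbf vec smxh mhlj wverl tow
Final line 10: wverl

Answer: wverl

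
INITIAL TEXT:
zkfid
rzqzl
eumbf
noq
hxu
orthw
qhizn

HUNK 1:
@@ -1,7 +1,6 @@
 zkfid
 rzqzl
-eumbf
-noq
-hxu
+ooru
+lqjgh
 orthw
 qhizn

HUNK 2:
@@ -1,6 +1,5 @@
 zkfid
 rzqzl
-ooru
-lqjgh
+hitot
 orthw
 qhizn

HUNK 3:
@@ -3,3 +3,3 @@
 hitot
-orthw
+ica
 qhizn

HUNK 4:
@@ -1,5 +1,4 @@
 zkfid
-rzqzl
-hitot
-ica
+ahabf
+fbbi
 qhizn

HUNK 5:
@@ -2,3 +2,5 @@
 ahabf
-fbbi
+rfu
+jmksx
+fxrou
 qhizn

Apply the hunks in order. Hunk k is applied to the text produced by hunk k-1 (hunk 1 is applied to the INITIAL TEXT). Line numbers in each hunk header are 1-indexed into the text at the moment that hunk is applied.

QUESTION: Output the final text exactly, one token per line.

Hunk 1: at line 1 remove [eumbf,noq,hxu] add [ooru,lqjgh] -> 6 lines: zkfid rzqzl ooru lqjgh orthw qhizn
Hunk 2: at line 1 remove [ooru,lqjgh] add [hitot] -> 5 lines: zkfid rzqzl hitot orthw qhizn
Hunk 3: at line 3 remove [orthw] add [ica] -> 5 lines: zkfid rzqzl hitot ica qhizn
Hunk 4: at line 1 remove [rzqzl,hitot,ica] add [ahabf,fbbi] -> 4 lines: zkfid ahabf fbbi qhizn
Hunk 5: at line 2 remove [fbbi] add [rfu,jmksx,fxrou] -> 6 lines: zkfid ahabf rfu jmksx fxrou qhizn

Answer: zkfid
ahabf
rfu
jmksx
fxrou
qhizn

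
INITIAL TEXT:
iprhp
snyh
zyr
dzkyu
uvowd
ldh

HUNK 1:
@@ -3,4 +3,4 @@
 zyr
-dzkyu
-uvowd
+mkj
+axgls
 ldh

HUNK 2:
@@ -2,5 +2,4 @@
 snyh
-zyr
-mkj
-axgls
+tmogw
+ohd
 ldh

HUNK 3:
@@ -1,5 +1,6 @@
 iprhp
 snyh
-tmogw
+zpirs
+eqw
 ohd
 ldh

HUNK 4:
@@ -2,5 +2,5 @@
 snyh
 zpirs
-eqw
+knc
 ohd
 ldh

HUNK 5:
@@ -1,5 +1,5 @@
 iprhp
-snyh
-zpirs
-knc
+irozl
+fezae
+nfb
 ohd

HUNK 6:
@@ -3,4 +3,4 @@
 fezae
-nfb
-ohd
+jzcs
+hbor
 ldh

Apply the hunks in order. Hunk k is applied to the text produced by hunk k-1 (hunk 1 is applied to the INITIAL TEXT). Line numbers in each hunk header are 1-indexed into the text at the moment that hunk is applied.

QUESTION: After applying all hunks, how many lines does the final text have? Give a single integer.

Hunk 1: at line 3 remove [dzkyu,uvowd] add [mkj,axgls] -> 6 lines: iprhp snyh zyr mkj axgls ldh
Hunk 2: at line 2 remove [zyr,mkj,axgls] add [tmogw,ohd] -> 5 lines: iprhp snyh tmogw ohd ldh
Hunk 3: at line 1 remove [tmogw] add [zpirs,eqw] -> 6 lines: iprhp snyh zpirs eqw ohd ldh
Hunk 4: at line 2 remove [eqw] add [knc] -> 6 lines: iprhp snyh zpirs knc ohd ldh
Hunk 5: at line 1 remove [snyh,zpirs,knc] add [irozl,fezae,nfb] -> 6 lines: iprhp irozl fezae nfb ohd ldh
Hunk 6: at line 3 remove [nfb,ohd] add [jzcs,hbor] -> 6 lines: iprhp irozl fezae jzcs hbor ldh
Final line count: 6

Answer: 6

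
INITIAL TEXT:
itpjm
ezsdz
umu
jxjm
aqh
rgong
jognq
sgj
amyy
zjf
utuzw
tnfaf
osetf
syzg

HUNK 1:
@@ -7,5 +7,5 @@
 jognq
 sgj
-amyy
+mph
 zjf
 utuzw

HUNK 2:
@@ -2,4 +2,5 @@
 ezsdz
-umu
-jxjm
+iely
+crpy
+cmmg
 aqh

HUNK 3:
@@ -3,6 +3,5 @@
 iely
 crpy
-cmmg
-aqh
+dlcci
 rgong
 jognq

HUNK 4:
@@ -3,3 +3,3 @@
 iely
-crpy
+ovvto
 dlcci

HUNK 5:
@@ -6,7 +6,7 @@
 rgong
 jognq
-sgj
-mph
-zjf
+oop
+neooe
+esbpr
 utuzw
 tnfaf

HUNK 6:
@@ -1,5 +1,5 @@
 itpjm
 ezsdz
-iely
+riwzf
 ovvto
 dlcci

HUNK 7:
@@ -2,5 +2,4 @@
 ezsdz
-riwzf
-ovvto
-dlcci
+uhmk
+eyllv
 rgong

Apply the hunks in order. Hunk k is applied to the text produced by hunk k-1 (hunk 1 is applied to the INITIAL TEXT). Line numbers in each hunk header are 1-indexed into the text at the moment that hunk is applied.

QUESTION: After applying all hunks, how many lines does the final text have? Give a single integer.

Hunk 1: at line 7 remove [amyy] add [mph] -> 14 lines: itpjm ezsdz umu jxjm aqh rgong jognq sgj mph zjf utuzw tnfaf osetf syzg
Hunk 2: at line 2 remove [umu,jxjm] add [iely,crpy,cmmg] -> 15 lines: itpjm ezsdz iely crpy cmmg aqh rgong jognq sgj mph zjf utuzw tnfaf osetf syzg
Hunk 3: at line 3 remove [cmmg,aqh] add [dlcci] -> 14 lines: itpjm ezsdz iely crpy dlcci rgong jognq sgj mph zjf utuzw tnfaf osetf syzg
Hunk 4: at line 3 remove [crpy] add [ovvto] -> 14 lines: itpjm ezsdz iely ovvto dlcci rgong jognq sgj mph zjf utuzw tnfaf osetf syzg
Hunk 5: at line 6 remove [sgj,mph,zjf] add [oop,neooe,esbpr] -> 14 lines: itpjm ezsdz iely ovvto dlcci rgong jognq oop neooe esbpr utuzw tnfaf osetf syzg
Hunk 6: at line 1 remove [iely] add [riwzf] -> 14 lines: itpjm ezsdz riwzf ovvto dlcci rgong jognq oop neooe esbpr utuzw tnfaf osetf syzg
Hunk 7: at line 2 remove [riwzf,ovvto,dlcci] add [uhmk,eyllv] -> 13 lines: itpjm ezsdz uhmk eyllv rgong jognq oop neooe esbpr utuzw tnfaf osetf syzg
Final line count: 13

Answer: 13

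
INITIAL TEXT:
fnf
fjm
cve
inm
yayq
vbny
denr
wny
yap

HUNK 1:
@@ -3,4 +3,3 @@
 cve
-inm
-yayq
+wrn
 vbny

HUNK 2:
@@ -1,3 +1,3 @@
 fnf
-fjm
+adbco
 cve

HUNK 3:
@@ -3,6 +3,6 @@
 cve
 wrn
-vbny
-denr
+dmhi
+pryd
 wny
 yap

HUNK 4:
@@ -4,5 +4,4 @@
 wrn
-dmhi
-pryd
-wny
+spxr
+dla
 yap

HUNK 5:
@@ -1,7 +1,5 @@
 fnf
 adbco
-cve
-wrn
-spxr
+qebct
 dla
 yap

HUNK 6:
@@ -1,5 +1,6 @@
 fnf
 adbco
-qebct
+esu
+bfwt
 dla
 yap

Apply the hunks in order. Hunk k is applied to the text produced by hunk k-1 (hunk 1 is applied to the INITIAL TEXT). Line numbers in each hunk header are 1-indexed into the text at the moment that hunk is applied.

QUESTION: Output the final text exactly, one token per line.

Hunk 1: at line 3 remove [inm,yayq] add [wrn] -> 8 lines: fnf fjm cve wrn vbny denr wny yap
Hunk 2: at line 1 remove [fjm] add [adbco] -> 8 lines: fnf adbco cve wrn vbny denr wny yap
Hunk 3: at line 3 remove [vbny,denr] add [dmhi,pryd] -> 8 lines: fnf adbco cve wrn dmhi pryd wny yap
Hunk 4: at line 4 remove [dmhi,pryd,wny] add [spxr,dla] -> 7 lines: fnf adbco cve wrn spxr dla yap
Hunk 5: at line 1 remove [cve,wrn,spxr] add [qebct] -> 5 lines: fnf adbco qebct dla yap
Hunk 6: at line 1 remove [qebct] add [esu,bfwt] -> 6 lines: fnf adbco esu bfwt dla yap

Answer: fnf
adbco
esu
bfwt
dla
yap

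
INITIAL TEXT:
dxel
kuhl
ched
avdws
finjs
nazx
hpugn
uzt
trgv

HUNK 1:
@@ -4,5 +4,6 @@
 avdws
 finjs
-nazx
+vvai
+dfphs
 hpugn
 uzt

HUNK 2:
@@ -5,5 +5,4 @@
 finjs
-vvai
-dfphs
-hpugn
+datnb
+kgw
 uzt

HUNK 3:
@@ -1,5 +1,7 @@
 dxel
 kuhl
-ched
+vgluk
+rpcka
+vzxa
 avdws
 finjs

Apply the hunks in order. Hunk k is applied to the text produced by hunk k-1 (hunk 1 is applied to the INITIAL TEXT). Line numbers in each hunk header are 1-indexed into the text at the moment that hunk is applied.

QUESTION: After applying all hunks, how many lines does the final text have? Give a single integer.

Hunk 1: at line 4 remove [nazx] add [vvai,dfphs] -> 10 lines: dxel kuhl ched avdws finjs vvai dfphs hpugn uzt trgv
Hunk 2: at line 5 remove [vvai,dfphs,hpugn] add [datnb,kgw] -> 9 lines: dxel kuhl ched avdws finjs datnb kgw uzt trgv
Hunk 3: at line 1 remove [ched] add [vgluk,rpcka,vzxa] -> 11 lines: dxel kuhl vgluk rpcka vzxa avdws finjs datnb kgw uzt trgv
Final line count: 11

Answer: 11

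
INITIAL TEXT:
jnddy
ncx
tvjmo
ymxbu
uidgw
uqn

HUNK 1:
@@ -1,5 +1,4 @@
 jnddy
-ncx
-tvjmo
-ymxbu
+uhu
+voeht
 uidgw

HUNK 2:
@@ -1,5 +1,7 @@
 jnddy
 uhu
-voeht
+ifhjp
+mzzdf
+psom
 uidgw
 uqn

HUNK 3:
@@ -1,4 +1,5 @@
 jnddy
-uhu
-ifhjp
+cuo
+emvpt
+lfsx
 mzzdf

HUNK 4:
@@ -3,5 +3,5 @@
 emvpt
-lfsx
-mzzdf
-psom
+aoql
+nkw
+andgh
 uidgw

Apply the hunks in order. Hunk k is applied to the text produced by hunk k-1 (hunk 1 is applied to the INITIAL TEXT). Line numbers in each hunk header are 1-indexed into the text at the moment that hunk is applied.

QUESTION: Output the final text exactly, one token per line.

Answer: jnddy
cuo
emvpt
aoql
nkw
andgh
uidgw
uqn

Derivation:
Hunk 1: at line 1 remove [ncx,tvjmo,ymxbu] add [uhu,voeht] -> 5 lines: jnddy uhu voeht uidgw uqn
Hunk 2: at line 1 remove [voeht] add [ifhjp,mzzdf,psom] -> 7 lines: jnddy uhu ifhjp mzzdf psom uidgw uqn
Hunk 3: at line 1 remove [uhu,ifhjp] add [cuo,emvpt,lfsx] -> 8 lines: jnddy cuo emvpt lfsx mzzdf psom uidgw uqn
Hunk 4: at line 3 remove [lfsx,mzzdf,psom] add [aoql,nkw,andgh] -> 8 lines: jnddy cuo emvpt aoql nkw andgh uidgw uqn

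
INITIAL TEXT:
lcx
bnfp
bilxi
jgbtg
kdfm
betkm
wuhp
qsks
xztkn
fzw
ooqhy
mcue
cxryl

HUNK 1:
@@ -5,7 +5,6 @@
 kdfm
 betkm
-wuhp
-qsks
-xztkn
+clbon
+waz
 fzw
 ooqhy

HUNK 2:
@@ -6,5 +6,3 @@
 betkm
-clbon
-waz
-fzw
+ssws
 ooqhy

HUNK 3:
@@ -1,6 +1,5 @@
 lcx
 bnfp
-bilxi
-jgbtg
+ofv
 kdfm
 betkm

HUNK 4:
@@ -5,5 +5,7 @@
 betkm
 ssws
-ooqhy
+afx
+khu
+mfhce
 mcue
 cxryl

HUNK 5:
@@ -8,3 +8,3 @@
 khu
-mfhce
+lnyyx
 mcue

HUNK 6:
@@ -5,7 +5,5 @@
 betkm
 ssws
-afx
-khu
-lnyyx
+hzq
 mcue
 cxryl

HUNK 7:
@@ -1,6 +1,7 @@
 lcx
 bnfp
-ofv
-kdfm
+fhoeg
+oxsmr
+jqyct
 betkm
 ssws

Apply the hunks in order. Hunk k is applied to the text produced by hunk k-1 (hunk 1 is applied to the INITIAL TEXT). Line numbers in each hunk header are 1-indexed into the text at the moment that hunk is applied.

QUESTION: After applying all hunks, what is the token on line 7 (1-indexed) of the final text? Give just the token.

Hunk 1: at line 5 remove [wuhp,qsks,xztkn] add [clbon,waz] -> 12 lines: lcx bnfp bilxi jgbtg kdfm betkm clbon waz fzw ooqhy mcue cxryl
Hunk 2: at line 6 remove [clbon,waz,fzw] add [ssws] -> 10 lines: lcx bnfp bilxi jgbtg kdfm betkm ssws ooqhy mcue cxryl
Hunk 3: at line 1 remove [bilxi,jgbtg] add [ofv] -> 9 lines: lcx bnfp ofv kdfm betkm ssws ooqhy mcue cxryl
Hunk 4: at line 5 remove [ooqhy] add [afx,khu,mfhce] -> 11 lines: lcx bnfp ofv kdfm betkm ssws afx khu mfhce mcue cxryl
Hunk 5: at line 8 remove [mfhce] add [lnyyx] -> 11 lines: lcx bnfp ofv kdfm betkm ssws afx khu lnyyx mcue cxryl
Hunk 6: at line 5 remove [afx,khu,lnyyx] add [hzq] -> 9 lines: lcx bnfp ofv kdfm betkm ssws hzq mcue cxryl
Hunk 7: at line 1 remove [ofv,kdfm] add [fhoeg,oxsmr,jqyct] -> 10 lines: lcx bnfp fhoeg oxsmr jqyct betkm ssws hzq mcue cxryl
Final line 7: ssws

Answer: ssws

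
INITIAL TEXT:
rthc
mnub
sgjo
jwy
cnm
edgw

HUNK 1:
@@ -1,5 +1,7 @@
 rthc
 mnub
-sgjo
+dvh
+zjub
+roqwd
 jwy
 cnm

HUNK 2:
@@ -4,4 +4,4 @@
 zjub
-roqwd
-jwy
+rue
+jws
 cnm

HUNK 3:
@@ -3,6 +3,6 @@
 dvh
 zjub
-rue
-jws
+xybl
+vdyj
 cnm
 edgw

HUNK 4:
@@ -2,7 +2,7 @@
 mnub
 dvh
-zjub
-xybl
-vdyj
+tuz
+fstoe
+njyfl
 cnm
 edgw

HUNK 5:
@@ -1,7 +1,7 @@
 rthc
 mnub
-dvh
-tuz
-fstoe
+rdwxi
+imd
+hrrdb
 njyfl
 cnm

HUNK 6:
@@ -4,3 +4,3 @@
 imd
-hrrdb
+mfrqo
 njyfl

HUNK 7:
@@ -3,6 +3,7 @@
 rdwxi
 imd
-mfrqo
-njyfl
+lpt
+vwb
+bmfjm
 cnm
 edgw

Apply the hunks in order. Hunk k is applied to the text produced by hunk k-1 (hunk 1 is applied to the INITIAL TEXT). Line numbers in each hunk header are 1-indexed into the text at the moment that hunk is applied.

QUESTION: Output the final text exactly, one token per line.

Hunk 1: at line 1 remove [sgjo] add [dvh,zjub,roqwd] -> 8 lines: rthc mnub dvh zjub roqwd jwy cnm edgw
Hunk 2: at line 4 remove [roqwd,jwy] add [rue,jws] -> 8 lines: rthc mnub dvh zjub rue jws cnm edgw
Hunk 3: at line 3 remove [rue,jws] add [xybl,vdyj] -> 8 lines: rthc mnub dvh zjub xybl vdyj cnm edgw
Hunk 4: at line 2 remove [zjub,xybl,vdyj] add [tuz,fstoe,njyfl] -> 8 lines: rthc mnub dvh tuz fstoe njyfl cnm edgw
Hunk 5: at line 1 remove [dvh,tuz,fstoe] add [rdwxi,imd,hrrdb] -> 8 lines: rthc mnub rdwxi imd hrrdb njyfl cnm edgw
Hunk 6: at line 4 remove [hrrdb] add [mfrqo] -> 8 lines: rthc mnub rdwxi imd mfrqo njyfl cnm edgw
Hunk 7: at line 3 remove [mfrqo,njyfl] add [lpt,vwb,bmfjm] -> 9 lines: rthc mnub rdwxi imd lpt vwb bmfjm cnm edgw

Answer: rthc
mnub
rdwxi
imd
lpt
vwb
bmfjm
cnm
edgw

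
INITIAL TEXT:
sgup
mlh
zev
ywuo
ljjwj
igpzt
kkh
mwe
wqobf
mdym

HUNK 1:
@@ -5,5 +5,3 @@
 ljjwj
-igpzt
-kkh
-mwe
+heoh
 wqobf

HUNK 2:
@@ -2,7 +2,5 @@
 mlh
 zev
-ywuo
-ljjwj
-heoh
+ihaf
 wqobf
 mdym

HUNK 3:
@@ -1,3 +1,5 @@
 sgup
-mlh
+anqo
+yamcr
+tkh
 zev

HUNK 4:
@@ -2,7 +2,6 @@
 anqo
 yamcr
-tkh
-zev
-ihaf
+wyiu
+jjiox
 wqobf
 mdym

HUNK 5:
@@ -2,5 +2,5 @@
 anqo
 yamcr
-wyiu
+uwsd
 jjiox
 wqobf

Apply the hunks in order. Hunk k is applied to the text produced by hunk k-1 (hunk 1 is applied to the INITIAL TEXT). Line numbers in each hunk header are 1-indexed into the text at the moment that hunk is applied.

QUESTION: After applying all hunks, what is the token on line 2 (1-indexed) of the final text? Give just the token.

Hunk 1: at line 5 remove [igpzt,kkh,mwe] add [heoh] -> 8 lines: sgup mlh zev ywuo ljjwj heoh wqobf mdym
Hunk 2: at line 2 remove [ywuo,ljjwj,heoh] add [ihaf] -> 6 lines: sgup mlh zev ihaf wqobf mdym
Hunk 3: at line 1 remove [mlh] add [anqo,yamcr,tkh] -> 8 lines: sgup anqo yamcr tkh zev ihaf wqobf mdym
Hunk 4: at line 2 remove [tkh,zev,ihaf] add [wyiu,jjiox] -> 7 lines: sgup anqo yamcr wyiu jjiox wqobf mdym
Hunk 5: at line 2 remove [wyiu] add [uwsd] -> 7 lines: sgup anqo yamcr uwsd jjiox wqobf mdym
Final line 2: anqo

Answer: anqo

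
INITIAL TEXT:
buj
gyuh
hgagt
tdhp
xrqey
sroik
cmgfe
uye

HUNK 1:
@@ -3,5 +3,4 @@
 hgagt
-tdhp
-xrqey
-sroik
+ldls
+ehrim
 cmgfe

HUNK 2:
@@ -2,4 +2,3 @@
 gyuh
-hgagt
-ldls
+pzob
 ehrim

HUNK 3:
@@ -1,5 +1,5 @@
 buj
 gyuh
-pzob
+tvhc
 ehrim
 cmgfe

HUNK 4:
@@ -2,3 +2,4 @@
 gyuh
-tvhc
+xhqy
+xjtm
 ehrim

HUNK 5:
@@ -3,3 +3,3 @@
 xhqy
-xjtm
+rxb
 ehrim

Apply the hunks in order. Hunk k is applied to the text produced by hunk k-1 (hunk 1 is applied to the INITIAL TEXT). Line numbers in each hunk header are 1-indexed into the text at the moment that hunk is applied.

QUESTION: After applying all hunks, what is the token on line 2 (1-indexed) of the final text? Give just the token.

Hunk 1: at line 3 remove [tdhp,xrqey,sroik] add [ldls,ehrim] -> 7 lines: buj gyuh hgagt ldls ehrim cmgfe uye
Hunk 2: at line 2 remove [hgagt,ldls] add [pzob] -> 6 lines: buj gyuh pzob ehrim cmgfe uye
Hunk 3: at line 1 remove [pzob] add [tvhc] -> 6 lines: buj gyuh tvhc ehrim cmgfe uye
Hunk 4: at line 2 remove [tvhc] add [xhqy,xjtm] -> 7 lines: buj gyuh xhqy xjtm ehrim cmgfe uye
Hunk 5: at line 3 remove [xjtm] add [rxb] -> 7 lines: buj gyuh xhqy rxb ehrim cmgfe uye
Final line 2: gyuh

Answer: gyuh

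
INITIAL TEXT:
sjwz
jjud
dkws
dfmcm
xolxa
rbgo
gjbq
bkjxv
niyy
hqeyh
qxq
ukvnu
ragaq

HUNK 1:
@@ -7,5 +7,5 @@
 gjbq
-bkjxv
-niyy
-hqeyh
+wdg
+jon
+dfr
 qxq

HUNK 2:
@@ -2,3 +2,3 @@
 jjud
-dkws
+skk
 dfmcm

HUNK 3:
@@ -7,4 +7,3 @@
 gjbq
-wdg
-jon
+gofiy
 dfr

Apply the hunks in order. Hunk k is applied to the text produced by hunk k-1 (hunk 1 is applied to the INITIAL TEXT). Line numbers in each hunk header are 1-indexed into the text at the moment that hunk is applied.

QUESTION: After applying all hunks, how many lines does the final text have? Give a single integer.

Answer: 12

Derivation:
Hunk 1: at line 7 remove [bkjxv,niyy,hqeyh] add [wdg,jon,dfr] -> 13 lines: sjwz jjud dkws dfmcm xolxa rbgo gjbq wdg jon dfr qxq ukvnu ragaq
Hunk 2: at line 2 remove [dkws] add [skk] -> 13 lines: sjwz jjud skk dfmcm xolxa rbgo gjbq wdg jon dfr qxq ukvnu ragaq
Hunk 3: at line 7 remove [wdg,jon] add [gofiy] -> 12 lines: sjwz jjud skk dfmcm xolxa rbgo gjbq gofiy dfr qxq ukvnu ragaq
Final line count: 12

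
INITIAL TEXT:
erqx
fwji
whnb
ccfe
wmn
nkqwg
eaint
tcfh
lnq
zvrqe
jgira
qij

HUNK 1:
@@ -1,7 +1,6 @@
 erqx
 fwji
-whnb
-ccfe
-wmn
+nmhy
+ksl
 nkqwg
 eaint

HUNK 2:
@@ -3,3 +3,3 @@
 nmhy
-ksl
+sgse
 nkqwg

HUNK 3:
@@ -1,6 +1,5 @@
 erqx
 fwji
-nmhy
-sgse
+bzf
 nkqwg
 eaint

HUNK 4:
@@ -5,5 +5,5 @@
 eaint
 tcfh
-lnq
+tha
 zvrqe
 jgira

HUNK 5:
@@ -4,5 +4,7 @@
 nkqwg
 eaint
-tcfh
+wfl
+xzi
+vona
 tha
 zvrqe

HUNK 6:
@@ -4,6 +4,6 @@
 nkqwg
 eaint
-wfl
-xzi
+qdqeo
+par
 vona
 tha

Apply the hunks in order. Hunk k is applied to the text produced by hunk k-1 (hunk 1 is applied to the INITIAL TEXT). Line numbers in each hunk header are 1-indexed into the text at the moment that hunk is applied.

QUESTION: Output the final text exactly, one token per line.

Hunk 1: at line 1 remove [whnb,ccfe,wmn] add [nmhy,ksl] -> 11 lines: erqx fwji nmhy ksl nkqwg eaint tcfh lnq zvrqe jgira qij
Hunk 2: at line 3 remove [ksl] add [sgse] -> 11 lines: erqx fwji nmhy sgse nkqwg eaint tcfh lnq zvrqe jgira qij
Hunk 3: at line 1 remove [nmhy,sgse] add [bzf] -> 10 lines: erqx fwji bzf nkqwg eaint tcfh lnq zvrqe jgira qij
Hunk 4: at line 5 remove [lnq] add [tha] -> 10 lines: erqx fwji bzf nkqwg eaint tcfh tha zvrqe jgira qij
Hunk 5: at line 4 remove [tcfh] add [wfl,xzi,vona] -> 12 lines: erqx fwji bzf nkqwg eaint wfl xzi vona tha zvrqe jgira qij
Hunk 6: at line 4 remove [wfl,xzi] add [qdqeo,par] -> 12 lines: erqx fwji bzf nkqwg eaint qdqeo par vona tha zvrqe jgira qij

Answer: erqx
fwji
bzf
nkqwg
eaint
qdqeo
par
vona
tha
zvrqe
jgira
qij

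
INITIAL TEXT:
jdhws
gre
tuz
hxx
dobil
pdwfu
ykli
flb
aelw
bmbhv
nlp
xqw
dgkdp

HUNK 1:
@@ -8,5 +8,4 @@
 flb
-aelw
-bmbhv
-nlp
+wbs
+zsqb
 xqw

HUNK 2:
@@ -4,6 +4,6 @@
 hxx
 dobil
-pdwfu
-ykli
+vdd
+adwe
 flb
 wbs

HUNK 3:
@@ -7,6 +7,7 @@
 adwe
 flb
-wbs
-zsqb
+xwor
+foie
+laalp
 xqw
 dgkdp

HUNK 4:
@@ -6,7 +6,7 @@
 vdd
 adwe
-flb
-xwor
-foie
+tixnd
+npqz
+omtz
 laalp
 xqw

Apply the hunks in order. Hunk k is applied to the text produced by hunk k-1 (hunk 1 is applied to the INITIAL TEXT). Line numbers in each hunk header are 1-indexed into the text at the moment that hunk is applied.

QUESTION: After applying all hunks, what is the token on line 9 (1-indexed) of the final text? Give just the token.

Answer: npqz

Derivation:
Hunk 1: at line 8 remove [aelw,bmbhv,nlp] add [wbs,zsqb] -> 12 lines: jdhws gre tuz hxx dobil pdwfu ykli flb wbs zsqb xqw dgkdp
Hunk 2: at line 4 remove [pdwfu,ykli] add [vdd,adwe] -> 12 lines: jdhws gre tuz hxx dobil vdd adwe flb wbs zsqb xqw dgkdp
Hunk 3: at line 7 remove [wbs,zsqb] add [xwor,foie,laalp] -> 13 lines: jdhws gre tuz hxx dobil vdd adwe flb xwor foie laalp xqw dgkdp
Hunk 4: at line 6 remove [flb,xwor,foie] add [tixnd,npqz,omtz] -> 13 lines: jdhws gre tuz hxx dobil vdd adwe tixnd npqz omtz laalp xqw dgkdp
Final line 9: npqz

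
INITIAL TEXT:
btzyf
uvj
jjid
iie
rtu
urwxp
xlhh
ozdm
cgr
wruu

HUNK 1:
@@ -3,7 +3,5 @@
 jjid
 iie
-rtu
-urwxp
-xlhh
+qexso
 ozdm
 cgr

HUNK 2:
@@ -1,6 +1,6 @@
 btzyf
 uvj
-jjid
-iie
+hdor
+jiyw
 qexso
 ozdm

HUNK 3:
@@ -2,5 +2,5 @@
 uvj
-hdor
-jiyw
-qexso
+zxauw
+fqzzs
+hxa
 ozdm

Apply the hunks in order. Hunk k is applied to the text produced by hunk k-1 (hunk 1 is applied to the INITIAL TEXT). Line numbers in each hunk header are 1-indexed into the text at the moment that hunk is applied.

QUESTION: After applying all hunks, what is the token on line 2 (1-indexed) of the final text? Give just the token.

Hunk 1: at line 3 remove [rtu,urwxp,xlhh] add [qexso] -> 8 lines: btzyf uvj jjid iie qexso ozdm cgr wruu
Hunk 2: at line 1 remove [jjid,iie] add [hdor,jiyw] -> 8 lines: btzyf uvj hdor jiyw qexso ozdm cgr wruu
Hunk 3: at line 2 remove [hdor,jiyw,qexso] add [zxauw,fqzzs,hxa] -> 8 lines: btzyf uvj zxauw fqzzs hxa ozdm cgr wruu
Final line 2: uvj

Answer: uvj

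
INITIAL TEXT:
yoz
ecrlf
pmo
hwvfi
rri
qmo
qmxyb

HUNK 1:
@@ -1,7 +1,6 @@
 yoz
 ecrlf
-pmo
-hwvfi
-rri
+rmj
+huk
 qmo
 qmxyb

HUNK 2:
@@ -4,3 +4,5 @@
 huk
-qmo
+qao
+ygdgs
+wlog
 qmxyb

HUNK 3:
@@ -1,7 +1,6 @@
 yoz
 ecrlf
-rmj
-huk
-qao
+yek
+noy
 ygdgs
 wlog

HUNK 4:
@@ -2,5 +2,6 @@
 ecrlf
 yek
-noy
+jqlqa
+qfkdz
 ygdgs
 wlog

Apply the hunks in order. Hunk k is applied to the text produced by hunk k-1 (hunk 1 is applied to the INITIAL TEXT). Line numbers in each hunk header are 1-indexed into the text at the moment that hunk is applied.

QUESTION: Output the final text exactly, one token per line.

Hunk 1: at line 1 remove [pmo,hwvfi,rri] add [rmj,huk] -> 6 lines: yoz ecrlf rmj huk qmo qmxyb
Hunk 2: at line 4 remove [qmo] add [qao,ygdgs,wlog] -> 8 lines: yoz ecrlf rmj huk qao ygdgs wlog qmxyb
Hunk 3: at line 1 remove [rmj,huk,qao] add [yek,noy] -> 7 lines: yoz ecrlf yek noy ygdgs wlog qmxyb
Hunk 4: at line 2 remove [noy] add [jqlqa,qfkdz] -> 8 lines: yoz ecrlf yek jqlqa qfkdz ygdgs wlog qmxyb

Answer: yoz
ecrlf
yek
jqlqa
qfkdz
ygdgs
wlog
qmxyb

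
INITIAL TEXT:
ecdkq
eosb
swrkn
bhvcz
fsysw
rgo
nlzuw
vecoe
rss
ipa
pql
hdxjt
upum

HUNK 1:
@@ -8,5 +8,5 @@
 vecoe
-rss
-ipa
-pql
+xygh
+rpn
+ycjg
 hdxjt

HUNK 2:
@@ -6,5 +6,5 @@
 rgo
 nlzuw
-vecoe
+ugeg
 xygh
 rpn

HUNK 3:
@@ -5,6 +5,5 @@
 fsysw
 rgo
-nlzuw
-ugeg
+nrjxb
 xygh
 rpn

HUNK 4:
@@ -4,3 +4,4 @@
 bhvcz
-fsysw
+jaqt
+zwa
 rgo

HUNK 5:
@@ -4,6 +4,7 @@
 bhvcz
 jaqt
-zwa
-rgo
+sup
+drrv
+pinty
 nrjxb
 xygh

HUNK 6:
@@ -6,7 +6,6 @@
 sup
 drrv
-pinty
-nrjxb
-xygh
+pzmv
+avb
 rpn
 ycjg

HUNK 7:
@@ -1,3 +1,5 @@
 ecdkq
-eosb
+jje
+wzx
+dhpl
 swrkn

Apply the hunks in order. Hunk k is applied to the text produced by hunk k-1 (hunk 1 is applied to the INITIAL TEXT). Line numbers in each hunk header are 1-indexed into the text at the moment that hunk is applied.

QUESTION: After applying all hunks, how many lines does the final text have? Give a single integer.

Answer: 15

Derivation:
Hunk 1: at line 8 remove [rss,ipa,pql] add [xygh,rpn,ycjg] -> 13 lines: ecdkq eosb swrkn bhvcz fsysw rgo nlzuw vecoe xygh rpn ycjg hdxjt upum
Hunk 2: at line 6 remove [vecoe] add [ugeg] -> 13 lines: ecdkq eosb swrkn bhvcz fsysw rgo nlzuw ugeg xygh rpn ycjg hdxjt upum
Hunk 3: at line 5 remove [nlzuw,ugeg] add [nrjxb] -> 12 lines: ecdkq eosb swrkn bhvcz fsysw rgo nrjxb xygh rpn ycjg hdxjt upum
Hunk 4: at line 4 remove [fsysw] add [jaqt,zwa] -> 13 lines: ecdkq eosb swrkn bhvcz jaqt zwa rgo nrjxb xygh rpn ycjg hdxjt upum
Hunk 5: at line 4 remove [zwa,rgo] add [sup,drrv,pinty] -> 14 lines: ecdkq eosb swrkn bhvcz jaqt sup drrv pinty nrjxb xygh rpn ycjg hdxjt upum
Hunk 6: at line 6 remove [pinty,nrjxb,xygh] add [pzmv,avb] -> 13 lines: ecdkq eosb swrkn bhvcz jaqt sup drrv pzmv avb rpn ycjg hdxjt upum
Hunk 7: at line 1 remove [eosb] add [jje,wzx,dhpl] -> 15 lines: ecdkq jje wzx dhpl swrkn bhvcz jaqt sup drrv pzmv avb rpn ycjg hdxjt upum
Final line count: 15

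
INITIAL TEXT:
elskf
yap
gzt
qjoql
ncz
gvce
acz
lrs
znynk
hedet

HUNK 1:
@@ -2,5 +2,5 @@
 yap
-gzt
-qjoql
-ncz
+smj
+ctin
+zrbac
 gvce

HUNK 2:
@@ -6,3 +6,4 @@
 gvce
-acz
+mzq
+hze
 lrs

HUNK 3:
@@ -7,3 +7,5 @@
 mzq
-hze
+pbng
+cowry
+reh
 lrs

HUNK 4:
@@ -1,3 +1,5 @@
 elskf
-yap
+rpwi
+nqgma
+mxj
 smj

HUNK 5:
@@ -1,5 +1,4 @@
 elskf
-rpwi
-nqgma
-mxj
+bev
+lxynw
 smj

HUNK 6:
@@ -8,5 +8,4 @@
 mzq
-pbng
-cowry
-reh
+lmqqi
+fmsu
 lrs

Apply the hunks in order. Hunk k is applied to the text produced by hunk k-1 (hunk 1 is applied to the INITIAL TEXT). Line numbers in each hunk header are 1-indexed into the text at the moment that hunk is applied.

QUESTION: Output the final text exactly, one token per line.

Answer: elskf
bev
lxynw
smj
ctin
zrbac
gvce
mzq
lmqqi
fmsu
lrs
znynk
hedet

Derivation:
Hunk 1: at line 2 remove [gzt,qjoql,ncz] add [smj,ctin,zrbac] -> 10 lines: elskf yap smj ctin zrbac gvce acz lrs znynk hedet
Hunk 2: at line 6 remove [acz] add [mzq,hze] -> 11 lines: elskf yap smj ctin zrbac gvce mzq hze lrs znynk hedet
Hunk 3: at line 7 remove [hze] add [pbng,cowry,reh] -> 13 lines: elskf yap smj ctin zrbac gvce mzq pbng cowry reh lrs znynk hedet
Hunk 4: at line 1 remove [yap] add [rpwi,nqgma,mxj] -> 15 lines: elskf rpwi nqgma mxj smj ctin zrbac gvce mzq pbng cowry reh lrs znynk hedet
Hunk 5: at line 1 remove [rpwi,nqgma,mxj] add [bev,lxynw] -> 14 lines: elskf bev lxynw smj ctin zrbac gvce mzq pbng cowry reh lrs znynk hedet
Hunk 6: at line 8 remove [pbng,cowry,reh] add [lmqqi,fmsu] -> 13 lines: elskf bev lxynw smj ctin zrbac gvce mzq lmqqi fmsu lrs znynk hedet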